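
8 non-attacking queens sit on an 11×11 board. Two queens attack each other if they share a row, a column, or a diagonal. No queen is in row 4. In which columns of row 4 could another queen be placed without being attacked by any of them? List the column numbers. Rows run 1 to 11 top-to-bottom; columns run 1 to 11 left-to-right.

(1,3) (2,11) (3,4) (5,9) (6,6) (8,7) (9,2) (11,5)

columns 1

(1,3) attacks row 4 at column 3 and diagonals 6.
(2,11) attacks row 4 at column 11 and diagonals 9.
(3,4) attacks row 4 at column 4 and diagonals 3, 5.
(5,9) attacks row 4 at column 9 and diagonals 8, 10.
(6,6) attacks row 4 at column 6 and diagonals 4, 8.
(8,7) attacks row 4 at column 7 and diagonals 3, 11.
(9,2) attacks row 4 at column 2 and diagonals 7.
(11,5) attacks row 4 at column 5.
Attacked columns: {2, 3, 4, 5, 6, 7, 8, 9, 10, 11}. Safe: {1}.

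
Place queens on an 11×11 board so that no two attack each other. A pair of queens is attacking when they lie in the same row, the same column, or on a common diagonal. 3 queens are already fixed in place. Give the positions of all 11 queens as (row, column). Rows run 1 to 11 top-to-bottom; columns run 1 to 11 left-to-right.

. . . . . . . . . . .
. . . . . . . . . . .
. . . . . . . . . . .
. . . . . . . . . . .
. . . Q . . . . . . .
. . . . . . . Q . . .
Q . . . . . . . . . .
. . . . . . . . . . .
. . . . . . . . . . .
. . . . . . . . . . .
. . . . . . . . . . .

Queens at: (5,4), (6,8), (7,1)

(1,9) (2,5) (3,10) (4,2) (5,4) (6,8) (7,1) (8,3) (9,6) (10,11) (11,7)

Row 1: attacked by (5,4)→{4,8}; (6,8)→{3,8}; (7,1)→{1,7}. Safe: 2, 5, 6, 9, 10, 11. Place at column 9.
Row 2: attacked by (1,9)→{8,9,10}; (5,4)→{1,4,7}; (6,8)→{4,8}; (7,1)→{1,6}. Safe: 2, 3, 5, 11. Place at column 5.
Row 3: attacked by (1,9)→{7,9,11}; (2,5)→{4,5,6}; (5,4)→{2,4,6}; (6,8)→{5,8,11}; (7,1)→{1,5}. Safe: 3, 10. Place at column 10.
Row 4: attacked by (1,9)→{6,9}; (2,5)→{3,5,7}; (3,10)→{9,10,11}; (5,4)→{3,4,5}; (6,8)→{6,8,10}; (7,1)→{1,4}. Safe: 2. Place at column 2.
Row 8: attacked by (1,9)→{2,9}; (2,5)→{5,11}; (3,10)→{5,10}; (4,2)→{2,6}; (5,4)→{1,4,7}; (6,8)→{6,8,10}; (7,1)→{1,2}. Safe: 3. Place at column 3.
Row 9: attacked by (1,9)→{1,9}; (2,5)→{5}; (3,10)→{4,10}; (4,2)→{2,7}; (5,4)→{4,8}; (6,8)→{5,8,11}; (7,1)→{1,3}; (8,3)→{2,3,4}. Safe: 6. Place at column 6.
Row 10: attacked by (1,9)→{9}; (2,5)→{5}; (3,10)→{3,10}; (4,2)→{2,8}; (5,4)→{4,9}; (6,8)→{4,8}; (7,1)→{1,4}; (8,3)→{1,3,5}; (9,6)→{5,6,7}. Safe: 11. Place at column 11.
Row 11: attacked by (1,9)→{9}; (2,5)→{5}; (3,10)→{2,10}; (4,2)→{2,9}; (5,4)→{4,10}; (6,8)→{3,8}; (7,1)→{1,5}; (8,3)→{3,6}; (9,6)→{4,6,8}; (10,11)→{10,11}. Safe: 7. Place at column 7.
Columns [9, 5, 10, 2, 4, 8, 1, 3, 6, 11, 7], r−c [-8, -3, -7, 2, 1, -2, 6, 5, 3, -1, 4], r+c [10, 7, 13, 6, 9, 14, 8, 11, 15, 21, 18] are all distinct, so no two queens attack.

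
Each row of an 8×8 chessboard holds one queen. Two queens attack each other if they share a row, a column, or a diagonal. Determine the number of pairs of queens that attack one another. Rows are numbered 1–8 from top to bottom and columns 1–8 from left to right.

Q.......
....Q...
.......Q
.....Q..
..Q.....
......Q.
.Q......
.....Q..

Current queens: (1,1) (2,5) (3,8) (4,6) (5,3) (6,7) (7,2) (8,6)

Same column: (4,6)–(8,6) (column 6).
Same diagonal: (5,3)–(8,6) (|5−8| = |3−6| = 3).
Total attacking pairs: 2.

2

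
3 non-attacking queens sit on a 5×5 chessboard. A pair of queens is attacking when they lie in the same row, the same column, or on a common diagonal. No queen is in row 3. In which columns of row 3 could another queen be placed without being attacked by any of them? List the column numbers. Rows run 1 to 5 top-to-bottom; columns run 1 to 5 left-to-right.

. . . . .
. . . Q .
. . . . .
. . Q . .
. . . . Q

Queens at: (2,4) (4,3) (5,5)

(2,4) attacks row 3 at column 4 and diagonals 3, 5.
(4,3) attacks row 3 at column 3 and diagonals 2, 4.
(5,5) attacks row 3 at column 5 and diagonals 3.
Attacked columns: {2, 3, 4, 5}. Safe: {1}.

columns 1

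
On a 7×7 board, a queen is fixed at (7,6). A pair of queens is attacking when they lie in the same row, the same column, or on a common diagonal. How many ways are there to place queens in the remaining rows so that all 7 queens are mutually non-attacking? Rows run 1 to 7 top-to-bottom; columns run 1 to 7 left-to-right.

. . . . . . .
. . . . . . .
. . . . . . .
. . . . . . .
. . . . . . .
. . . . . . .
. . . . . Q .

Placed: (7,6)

Branch on row 1: col 1 → 1; col 2 → 4; col 3 → 1; col 4 → 1; col 5 → 0; col 7 → 0.
Sum: 1 + 4 + 1 + 1 + 0 + 0 = 7.

7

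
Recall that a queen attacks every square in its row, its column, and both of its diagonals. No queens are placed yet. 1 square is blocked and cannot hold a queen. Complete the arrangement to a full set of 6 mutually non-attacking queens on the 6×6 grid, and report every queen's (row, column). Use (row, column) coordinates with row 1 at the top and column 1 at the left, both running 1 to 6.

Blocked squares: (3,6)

(1,3) (2,6) (3,2) (4,5) (5,1) (6,4)

Row 1: Safe: 1, 2, 3, 4, 5, 6. Place at column 3.
Row 2: attacked by (1,3)→{2,3,4}. Safe: 1, 5, 6. Place at column 6.
Row 3: attacked by (1,3)→{1,3,5}; (2,6)→{5,6}. Blocked: 6. Safe: 2, 4. Place at column 2.
Row 4: attacked by (1,3)→{3,6}; (2,6)→{4,6}; (3,2)→{1,2,3}. Safe: 5. Place at column 5.
Row 5: attacked by (1,3)→{3}; (2,6)→{3,6}; (3,2)→{2,4}; (4,5)→{4,5,6}. Safe: 1. Place at column 1.
Row 6: attacked by (1,3)→{3}; (2,6)→{2,6}; (3,2)→{2,5}; (4,5)→{3,5}; (5,1)→{1,2}. Safe: 4. Place at column 4.
Columns [3, 6, 2, 5, 1, 4], r−c [-2, -4, 1, -1, 4, 2], r+c [4, 8, 5, 9, 6, 10] are all distinct, so no two queens attack.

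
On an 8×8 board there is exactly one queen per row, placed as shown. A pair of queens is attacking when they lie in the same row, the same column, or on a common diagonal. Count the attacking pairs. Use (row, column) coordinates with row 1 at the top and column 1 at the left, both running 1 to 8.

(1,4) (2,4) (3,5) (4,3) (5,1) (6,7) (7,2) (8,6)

3

Same column: (1,4)–(2,4) (column 4).
Same diagonal: (2,4)–(3,5) (|2−3| = |4−5| = 1); (2,4)–(5,1) (|2−5| = |4−1| = 3).
Total attacking pairs: 3.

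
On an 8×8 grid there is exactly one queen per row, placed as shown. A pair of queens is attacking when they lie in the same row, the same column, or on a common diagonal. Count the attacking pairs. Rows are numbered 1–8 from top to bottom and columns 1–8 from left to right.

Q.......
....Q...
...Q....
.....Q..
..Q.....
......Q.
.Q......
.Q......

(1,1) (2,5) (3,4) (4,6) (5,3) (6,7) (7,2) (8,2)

4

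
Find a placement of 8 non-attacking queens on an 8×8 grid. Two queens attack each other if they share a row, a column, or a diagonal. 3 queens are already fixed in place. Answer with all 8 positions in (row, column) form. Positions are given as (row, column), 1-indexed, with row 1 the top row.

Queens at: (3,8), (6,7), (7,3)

(1,5) (2,1) (3,8) (4,4) (5,2) (6,7) (7,3) (8,6)

Row 1: attacked by (3,8)→{6,8}; (6,7)→{2,7}; (7,3)→{3}. Safe: 1, 4, 5. Place at column 5.
Row 2: attacked by (1,5)→{4,5,6}; (3,8)→{7,8}; (6,7)→{3,7}; (7,3)→{3,8}. Safe: 1, 2. Place at column 1.
Row 4: attacked by (1,5)→{2,5,8}; (2,1)→{1,3}; (3,8)→{7,8}; (6,7)→{5,7}; (7,3)→{3,6}. Safe: 4. Place at column 4.
Row 5: attacked by (1,5)→{1,5}; (2,1)→{1,4}; (3,8)→{6,8}; (4,4)→{3,4,5}; (6,7)→{6,7,8}; (7,3)→{1,3,5}. Safe: 2. Place at column 2.
Row 8: attacked by (1,5)→{5}; (2,1)→{1,7}; (3,8)→{3,8}; (4,4)→{4,8}; (5,2)→{2,5}; (6,7)→{5,7}; (7,3)→{2,3,4}. Safe: 6. Place at column 6.
Columns [5, 1, 8, 4, 2, 7, 3, 6], r−c [-4, 1, -5, 0, 3, -1, 4, 2], r+c [6, 3, 11, 8, 7, 13, 10, 14] are all distinct, so no two queens attack.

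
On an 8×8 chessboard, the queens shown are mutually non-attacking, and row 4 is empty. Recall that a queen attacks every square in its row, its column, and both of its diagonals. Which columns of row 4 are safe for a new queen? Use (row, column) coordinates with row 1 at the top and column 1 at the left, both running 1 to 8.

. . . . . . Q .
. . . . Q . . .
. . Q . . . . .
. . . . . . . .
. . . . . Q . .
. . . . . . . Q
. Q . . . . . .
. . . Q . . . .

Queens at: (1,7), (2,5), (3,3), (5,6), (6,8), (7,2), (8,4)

columns 1

(1,7) attacks row 4 at column 7 and diagonals 4.
(2,5) attacks row 4 at column 5 and diagonals 3, 7.
(3,3) attacks row 4 at column 3 and diagonals 2, 4.
(5,6) attacks row 4 at column 6 and diagonals 5, 7.
(6,8) attacks row 4 at column 8 and diagonals 6.
(7,2) attacks row 4 at column 2 and diagonals 5.
(8,4) attacks row 4 at column 4 and diagonals 8.
Attacked columns: {2, 3, 4, 5, 6, 7, 8}. Safe: {1}.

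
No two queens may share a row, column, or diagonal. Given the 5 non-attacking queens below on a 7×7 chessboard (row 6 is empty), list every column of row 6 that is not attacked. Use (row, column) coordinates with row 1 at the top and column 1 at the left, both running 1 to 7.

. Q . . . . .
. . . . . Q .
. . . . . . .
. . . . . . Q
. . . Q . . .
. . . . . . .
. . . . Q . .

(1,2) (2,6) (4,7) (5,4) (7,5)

(1,2) attacks row 6 at column 2 and diagonals 7.
(2,6) attacks row 6 at column 6 and diagonals 2.
(4,7) attacks row 6 at column 7 and diagonals 5.
(5,4) attacks row 6 at column 4 and diagonals 3, 5.
(7,5) attacks row 6 at column 5 and diagonals 4, 6.
Attacked columns: {2, 3, 4, 5, 6, 7}. Safe: {1}.

columns 1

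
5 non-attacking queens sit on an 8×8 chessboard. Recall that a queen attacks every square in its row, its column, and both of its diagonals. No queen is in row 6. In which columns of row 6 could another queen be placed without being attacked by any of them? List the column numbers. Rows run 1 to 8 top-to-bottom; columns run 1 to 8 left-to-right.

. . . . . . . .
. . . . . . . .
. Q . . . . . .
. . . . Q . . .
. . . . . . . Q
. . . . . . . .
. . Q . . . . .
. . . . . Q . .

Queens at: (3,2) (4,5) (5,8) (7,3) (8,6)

(3,2) attacks row 6 at column 2 and diagonals 5.
(4,5) attacks row 6 at column 5 and diagonals 3, 7.
(5,8) attacks row 6 at column 8 and diagonals 7.
(7,3) attacks row 6 at column 3 and diagonals 2, 4.
(8,6) attacks row 6 at column 6 and diagonals 4, 8.
Attacked columns: {2, 3, 4, 5, 6, 7, 8}. Safe: {1}.

columns 1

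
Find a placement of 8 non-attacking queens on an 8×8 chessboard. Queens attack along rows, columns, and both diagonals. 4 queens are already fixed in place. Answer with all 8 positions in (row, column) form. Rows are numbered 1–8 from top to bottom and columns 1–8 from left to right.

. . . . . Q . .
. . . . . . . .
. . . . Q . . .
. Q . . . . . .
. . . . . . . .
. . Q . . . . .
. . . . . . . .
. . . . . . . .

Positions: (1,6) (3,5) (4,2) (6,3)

Row 2: attacked by (1,6)→{5,6,7}; (3,5)→{4,5,6}; (4,2)→{2,4}; (6,3)→{3,7}. Safe: 1, 8. Place at column 1.
Row 5: attacked by (1,6)→{2,6}; (2,1)→{1,4}; (3,5)→{3,5,7}; (4,2)→{1,2,3}; (6,3)→{2,3,4}. Safe: 8. Place at column 8.
Row 7: attacked by (1,6)→{6}; (2,1)→{1,6}; (3,5)→{1,5}; (4,2)→{2,5}; (5,8)→{6,8}; (6,3)→{2,3,4}. Safe: 7. Place at column 7.
Row 8: attacked by (1,6)→{6}; (2,1)→{1,7}; (3,5)→{5}; (4,2)→{2,6}; (5,8)→{5,8}; (6,3)→{1,3,5}; (7,7)→{6,7,8}. Safe: 4. Place at column 4.
Columns [6, 1, 5, 2, 8, 3, 7, 4], r−c [-5, 1, -2, 2, -3, 3, 0, 4], r+c [7, 3, 8, 6, 13, 9, 14, 12] are all distinct, so no two queens attack.

(1,6) (2,1) (3,5) (4,2) (5,8) (6,3) (7,7) (8,4)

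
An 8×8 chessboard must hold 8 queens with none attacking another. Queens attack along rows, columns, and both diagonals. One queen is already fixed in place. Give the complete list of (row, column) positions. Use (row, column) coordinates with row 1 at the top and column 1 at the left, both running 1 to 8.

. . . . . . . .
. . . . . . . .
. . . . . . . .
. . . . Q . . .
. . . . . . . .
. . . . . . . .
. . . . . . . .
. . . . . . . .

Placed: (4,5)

(1,7) (2,4) (3,2) (4,5) (5,8) (6,1) (7,3) (8,6)

Row 1: attacked by (4,5)→{2,5,8}. Safe: 1, 3, 4, 6, 7. Place at column 7.
Row 2: attacked by (1,7)→{6,7,8}; (4,5)→{3,5,7}. Safe: 1, 2, 4. Place at column 4.
Row 3: attacked by (1,7)→{5,7}; (2,4)→{3,4,5}; (4,5)→{4,5,6}. Safe: 1, 2, 8. Place at column 2.
Row 5: attacked by (1,7)→{3,7}; (2,4)→{1,4,7}; (3,2)→{2,4}; (4,5)→{4,5,6}. Safe: 8. Place at column 8.
Row 6: attacked by (1,7)→{2,7}; (2,4)→{4,8}; (3,2)→{2,5}; (4,5)→{3,5,7}; (5,8)→{7,8}. Safe: 1, 6. Place at column 1.
Row 7: attacked by (1,7)→{1,7}; (2,4)→{4}; (3,2)→{2,6}; (4,5)→{2,5,8}; (5,8)→{6,8}; (6,1)→{1,2}. Safe: 3. Place at column 3.
Row 8: attacked by (1,7)→{7}; (2,4)→{4}; (3,2)→{2,7}; (4,5)→{1,5}; (5,8)→{5,8}; (6,1)→{1,3}; (7,3)→{2,3,4}. Safe: 6. Place at column 6.
Columns [7, 4, 2, 5, 8, 1, 3, 6], r−c [-6, -2, 1, -1, -3, 5, 4, 2], r+c [8, 6, 5, 9, 13, 7, 10, 14] are all distinct, so no two queens attack.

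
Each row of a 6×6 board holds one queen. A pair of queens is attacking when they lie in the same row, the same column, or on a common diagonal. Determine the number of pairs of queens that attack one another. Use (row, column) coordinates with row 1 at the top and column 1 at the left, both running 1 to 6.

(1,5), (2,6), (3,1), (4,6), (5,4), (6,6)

Same column: (2,6)–(4,6) (column 6); (2,6)–(6,6) (column 6); (4,6)–(6,6) (column 6).
Same diagonal: (1,5)–(2,6) (|1−2| = |5−6| = 1).
Total attacking pairs: 4.

4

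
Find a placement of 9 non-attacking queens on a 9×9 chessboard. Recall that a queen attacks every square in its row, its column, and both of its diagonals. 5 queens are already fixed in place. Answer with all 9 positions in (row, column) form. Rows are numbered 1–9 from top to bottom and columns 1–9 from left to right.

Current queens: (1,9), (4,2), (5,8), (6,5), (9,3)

(1,9) (2,6) (3,4) (4,2) (5,8) (6,5) (7,7) (8,1) (9,3)

Row 2: attacked by (1,9)→{8,9}; (4,2)→{2,4}; (5,8)→{5,8}; (6,5)→{1,5,9}; (9,3)→{3}. Safe: 6, 7. Place at column 6.
Row 3: attacked by (1,9)→{7,9}; (2,6)→{5,6,7}; (4,2)→{1,2,3}; (5,8)→{6,8}; (6,5)→{2,5,8}; (9,3)→{3,9}. Safe: 4. Place at column 4.
Row 7: attacked by (1,9)→{3,9}; (2,6)→{1,6}; (3,4)→{4,8}; (4,2)→{2,5}; (5,8)→{6,8}; (6,5)→{4,5,6}; (9,3)→{1,3,5}. Safe: 7. Place at column 7.
Row 8: attacked by (1,9)→{2,9}; (2,6)→{6}; (3,4)→{4,9}; (4,2)→{2,6}; (5,8)→{5,8}; (6,5)→{3,5,7}; (7,7)→{6,7,8}; (9,3)→{2,3,4}. Safe: 1. Place at column 1.
Columns [9, 6, 4, 2, 8, 5, 7, 1, 3], r−c [-8, -4, -1, 2, -3, 1, 0, 7, 6], r+c [10, 8, 7, 6, 13, 11, 14, 9, 12] are all distinct, so no two queens attack.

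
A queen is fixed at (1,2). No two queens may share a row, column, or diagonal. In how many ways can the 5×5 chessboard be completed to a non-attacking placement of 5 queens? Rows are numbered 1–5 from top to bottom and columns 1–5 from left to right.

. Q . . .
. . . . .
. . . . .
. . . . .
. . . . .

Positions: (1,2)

2

Branch on row 2: col 4 → 1; col 5 → 1.
Sum: 1 + 1 = 2.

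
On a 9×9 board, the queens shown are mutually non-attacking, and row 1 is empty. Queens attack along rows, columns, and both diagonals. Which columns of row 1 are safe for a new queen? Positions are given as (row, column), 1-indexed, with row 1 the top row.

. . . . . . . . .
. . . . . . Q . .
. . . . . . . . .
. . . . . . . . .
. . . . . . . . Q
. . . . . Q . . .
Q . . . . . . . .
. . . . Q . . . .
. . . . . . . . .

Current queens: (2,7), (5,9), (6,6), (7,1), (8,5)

(2,7) attacks row 1 at column 7 and diagonals 6, 8.
(5,9) attacks row 1 at column 9 and diagonals 5.
(6,6) attacks row 1 at column 6 and diagonals 1.
(7,1) attacks row 1 at column 1 and diagonals 7.
(8,5) attacks row 1 at column 5.
Attacked columns: {1, 5, 6, 7, 8, 9}. Safe: {2, 3, 4}.

columns 2, 3, 4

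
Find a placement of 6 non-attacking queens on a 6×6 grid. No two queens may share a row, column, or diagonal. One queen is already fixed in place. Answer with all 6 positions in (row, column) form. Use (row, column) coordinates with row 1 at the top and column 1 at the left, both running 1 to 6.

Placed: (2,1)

(1,4) (2,1) (3,5) (4,2) (5,6) (6,3)

Row 1: attacked by (2,1)→{1,2}. Safe: 3, 4, 5, 6. Place at column 4.
Row 3: attacked by (1,4)→{2,4,6}; (2,1)→{1,2}. Safe: 3, 5. Place at column 5.
Row 4: attacked by (1,4)→{1,4}; (2,1)→{1,3}; (3,5)→{4,5,6}. Safe: 2. Place at column 2.
Row 5: attacked by (1,4)→{4}; (2,1)→{1,4}; (3,5)→{3,5}; (4,2)→{1,2,3}. Safe: 6. Place at column 6.
Row 6: attacked by (1,4)→{4}; (2,1)→{1,5}; (3,5)→{2,5}; (4,2)→{2,4}; (5,6)→{5,6}. Safe: 3. Place at column 3.
Columns [4, 1, 5, 2, 6, 3], r−c [-3, 1, -2, 2, -1, 3], r+c [5, 3, 8, 6, 11, 9] are all distinct, so no two queens attack.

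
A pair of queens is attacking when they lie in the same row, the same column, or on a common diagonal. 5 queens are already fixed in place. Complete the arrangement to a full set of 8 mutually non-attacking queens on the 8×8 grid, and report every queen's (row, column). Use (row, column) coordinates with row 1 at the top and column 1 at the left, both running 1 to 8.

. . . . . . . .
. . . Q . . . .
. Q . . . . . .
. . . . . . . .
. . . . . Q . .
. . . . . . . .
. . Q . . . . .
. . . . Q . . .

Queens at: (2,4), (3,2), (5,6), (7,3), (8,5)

Row 1: attacked by (2,4)→{3,4,5}; (3,2)→{2,4}; (5,6)→{2,6}; (7,3)→{3}; (8,5)→{5}. Safe: 1, 7, 8. Place at column 7.
Row 4: attacked by (1,7)→{4,7}; (2,4)→{2,4,6}; (3,2)→{1,2,3}; (5,6)→{5,6,7}; (7,3)→{3,6}; (8,5)→{1,5}. Safe: 8. Place at column 8.
Row 6: attacked by (1,7)→{2,7}; (2,4)→{4,8}; (3,2)→{2,5}; (4,8)→{6,8}; (5,6)→{5,6,7}; (7,3)→{2,3,4}; (8,5)→{3,5,7}. Safe: 1. Place at column 1.
Columns [7, 4, 2, 8, 6, 1, 3, 5], r−c [-6, -2, 1, -4, -1, 5, 4, 3], r+c [8, 6, 5, 12, 11, 7, 10, 13] are all distinct, so no two queens attack.

(1,7) (2,4) (3,2) (4,8) (5,6) (6,1) (7,3) (8,5)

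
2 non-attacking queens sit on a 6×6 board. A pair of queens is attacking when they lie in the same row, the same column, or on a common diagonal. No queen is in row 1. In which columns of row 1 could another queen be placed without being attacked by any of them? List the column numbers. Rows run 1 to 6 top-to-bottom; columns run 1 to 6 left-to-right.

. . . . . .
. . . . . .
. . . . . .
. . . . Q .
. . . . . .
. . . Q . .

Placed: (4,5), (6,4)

columns 1, 3, 6

(4,5) attacks row 1 at column 5 and diagonals 2.
(6,4) attacks row 1 at column 4.
Attacked columns: {2, 4, 5}. Safe: {1, 3, 6}.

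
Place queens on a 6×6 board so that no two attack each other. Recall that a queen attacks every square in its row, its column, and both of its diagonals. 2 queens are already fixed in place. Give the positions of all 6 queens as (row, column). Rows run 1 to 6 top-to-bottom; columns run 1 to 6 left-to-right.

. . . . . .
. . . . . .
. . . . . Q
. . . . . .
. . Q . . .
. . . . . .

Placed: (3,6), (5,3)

(1,2) (2,4) (3,6) (4,1) (5,3) (6,5)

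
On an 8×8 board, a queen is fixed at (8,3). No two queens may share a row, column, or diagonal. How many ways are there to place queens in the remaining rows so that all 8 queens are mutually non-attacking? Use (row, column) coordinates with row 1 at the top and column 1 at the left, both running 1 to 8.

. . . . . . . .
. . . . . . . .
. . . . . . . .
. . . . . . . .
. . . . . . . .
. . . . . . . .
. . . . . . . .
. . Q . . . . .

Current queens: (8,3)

16

Branch on row 1: col 1 → 2; col 2 → 2; col 4 → 3; col 5 → 4; col 6 → 5; col 7 → 0; col 8 → 0.
Sum: 2 + 2 + 3 + 4 + 5 + 0 + 0 = 16.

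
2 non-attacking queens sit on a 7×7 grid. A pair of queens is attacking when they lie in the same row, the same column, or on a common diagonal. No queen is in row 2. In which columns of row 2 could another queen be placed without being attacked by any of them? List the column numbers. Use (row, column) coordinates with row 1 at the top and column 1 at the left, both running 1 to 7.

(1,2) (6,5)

columns 4, 6, 7

(1,2) attacks row 2 at column 2 and diagonals 1, 3.
(6,5) attacks row 2 at column 5 and diagonals 1.
Attacked columns: {1, 2, 3, 5}. Safe: {4, 6, 7}.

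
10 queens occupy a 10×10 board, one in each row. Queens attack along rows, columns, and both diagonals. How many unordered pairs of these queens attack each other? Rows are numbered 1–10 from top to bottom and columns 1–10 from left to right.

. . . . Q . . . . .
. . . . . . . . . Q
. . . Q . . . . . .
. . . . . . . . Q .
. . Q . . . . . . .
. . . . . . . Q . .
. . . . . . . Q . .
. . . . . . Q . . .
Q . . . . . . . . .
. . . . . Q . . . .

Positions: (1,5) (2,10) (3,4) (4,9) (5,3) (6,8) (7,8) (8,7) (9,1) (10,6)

Same column: (6,8)–(7,8) (column 8).
Same diagonal: (3,4)–(7,8) (|3−7| = |4−8| = 4); (7,8)–(8,7) (|7−8| = |8−7| = 1).
Total attacking pairs: 3.

3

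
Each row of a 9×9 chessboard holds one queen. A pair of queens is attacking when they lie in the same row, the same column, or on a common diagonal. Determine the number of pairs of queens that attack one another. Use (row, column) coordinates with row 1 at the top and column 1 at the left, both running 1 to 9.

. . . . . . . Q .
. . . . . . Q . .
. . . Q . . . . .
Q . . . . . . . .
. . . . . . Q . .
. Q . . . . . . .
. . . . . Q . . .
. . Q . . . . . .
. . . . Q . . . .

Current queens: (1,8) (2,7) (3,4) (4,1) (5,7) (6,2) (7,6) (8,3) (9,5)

3

Same column: (2,7)–(5,7) (column 7).
Same diagonal: (1,8)–(2,7) (|1−2| = |8−7| = 1); (6,2)–(9,5) (|6−9| = |2−5| = 3).
Total attacking pairs: 3.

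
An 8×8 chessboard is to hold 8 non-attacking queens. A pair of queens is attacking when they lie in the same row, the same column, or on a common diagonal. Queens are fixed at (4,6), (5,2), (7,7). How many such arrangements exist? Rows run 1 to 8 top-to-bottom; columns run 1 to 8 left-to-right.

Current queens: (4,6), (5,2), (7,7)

1

Branch on row 1: col 4 → 0; col 5 → 0; col 8 → 1.
Sum: 0 + 0 + 1 = 1.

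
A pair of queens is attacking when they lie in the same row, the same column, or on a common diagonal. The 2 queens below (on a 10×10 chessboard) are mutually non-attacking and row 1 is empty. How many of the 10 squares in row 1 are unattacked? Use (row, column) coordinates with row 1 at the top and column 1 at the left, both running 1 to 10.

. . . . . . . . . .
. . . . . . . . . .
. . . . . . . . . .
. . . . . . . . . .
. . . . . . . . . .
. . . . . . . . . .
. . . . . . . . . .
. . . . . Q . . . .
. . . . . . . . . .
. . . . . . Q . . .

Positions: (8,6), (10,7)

(8,6) attacks row 1 at column 6.
(10,7) attacks row 1 at column 7.
Attacked columns: {6, 7}. Safe: {1, 2, 3, 4, 5, 8, 9, 10}.

8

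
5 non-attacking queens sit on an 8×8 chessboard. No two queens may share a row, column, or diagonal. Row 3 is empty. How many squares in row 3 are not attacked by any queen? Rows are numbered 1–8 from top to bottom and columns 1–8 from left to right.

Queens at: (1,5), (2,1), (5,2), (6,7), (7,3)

2

(1,5) attacks row 3 at column 5 and diagonals 3, 7.
(2,1) attacks row 3 at column 1 and diagonals 2.
(5,2) attacks row 3 at column 2 and diagonals 4.
(6,7) attacks row 3 at column 7 and diagonals 4.
(7,3) attacks row 3 at column 3 and diagonals 7.
Attacked columns: {1, 2, 3, 4, 5, 7}. Safe: {6, 8}.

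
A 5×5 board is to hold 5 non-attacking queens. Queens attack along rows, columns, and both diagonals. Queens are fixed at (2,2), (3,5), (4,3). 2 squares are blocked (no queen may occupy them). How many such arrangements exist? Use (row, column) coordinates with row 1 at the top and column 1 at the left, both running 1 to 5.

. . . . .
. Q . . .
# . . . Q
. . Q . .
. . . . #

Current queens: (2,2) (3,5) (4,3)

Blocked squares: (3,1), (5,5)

Branch on row 1: col 4 → 1.
Sum: 1 = 1.

1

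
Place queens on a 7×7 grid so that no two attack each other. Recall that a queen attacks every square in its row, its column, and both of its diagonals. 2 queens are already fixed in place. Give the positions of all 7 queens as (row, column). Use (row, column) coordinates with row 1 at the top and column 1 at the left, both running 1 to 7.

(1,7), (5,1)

(1,7) (2,2) (3,4) (4,6) (5,1) (6,3) (7,5)

Row 2: attacked by (1,7)→{6,7}; (5,1)→{1,4}. Safe: 2, 3, 5. Place at column 2.
Row 3: attacked by (1,7)→{5,7}; (2,2)→{1,2,3}; (5,1)→{1,3}. Safe: 4, 6. Place at column 4.
Row 4: attacked by (1,7)→{4,7}; (2,2)→{2,4}; (3,4)→{3,4,5}; (5,1)→{1,2}. Safe: 6. Place at column 6.
Row 6: attacked by (1,7)→{2,7}; (2,2)→{2,6}; (3,4)→{1,4,7}; (4,6)→{4,6}; (5,1)→{1,2}. Safe: 3, 5. Place at column 3.
Row 7: attacked by (1,7)→{1,7}; (2,2)→{2,7}; (3,4)→{4}; (4,6)→{3,6}; (5,1)→{1,3}; (6,3)→{2,3,4}. Safe: 5. Place at column 5.
Columns [7, 2, 4, 6, 1, 3, 5], r−c [-6, 0, -1, -2, 4, 3, 2], r+c [8, 4, 7, 10, 6, 9, 12] are all distinct, so no two queens attack.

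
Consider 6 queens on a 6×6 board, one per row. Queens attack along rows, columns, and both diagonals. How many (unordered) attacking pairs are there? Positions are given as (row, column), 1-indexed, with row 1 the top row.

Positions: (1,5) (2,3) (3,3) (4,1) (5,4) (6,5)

Same column: (1,5)–(6,5) (column 5); (2,3)–(3,3) (column 3).
Same diagonal: (1,5)–(3,3) (|1−3| = |5−3| = 2); (2,3)–(4,1) (|2−4| = |3−1| = 2); (5,4)–(6,5) (|5−6| = |4−5| = 1).
Total attacking pairs: 5.

5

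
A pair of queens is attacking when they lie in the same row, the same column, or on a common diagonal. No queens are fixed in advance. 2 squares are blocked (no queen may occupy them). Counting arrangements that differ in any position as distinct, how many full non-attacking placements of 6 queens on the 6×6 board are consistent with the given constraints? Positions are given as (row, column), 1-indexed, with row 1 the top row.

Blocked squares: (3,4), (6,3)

3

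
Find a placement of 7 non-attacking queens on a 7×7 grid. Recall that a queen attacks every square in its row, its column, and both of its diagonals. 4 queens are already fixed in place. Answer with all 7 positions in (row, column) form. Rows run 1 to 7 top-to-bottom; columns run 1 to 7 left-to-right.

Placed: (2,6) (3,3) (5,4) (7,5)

(1,2) (2,6) (3,3) (4,7) (5,4) (6,1) (7,5)

Row 1: attacked by (2,6)→{5,6,7}; (3,3)→{1,3,5}; (5,4)→{4}; (7,5)→{5}. Safe: 2. Place at column 2.
Row 4: attacked by (1,2)→{2,5}; (2,6)→{4,6}; (3,3)→{2,3,4}; (5,4)→{3,4,5}; (7,5)→{2,5}. Safe: 1, 7. Place at column 7.
Row 6: attacked by (1,2)→{2,7}; (2,6)→{2,6}; (3,3)→{3,6}; (4,7)→{5,7}; (5,4)→{3,4,5}; (7,5)→{4,5,6}. Safe: 1. Place at column 1.
Columns [2, 6, 3, 7, 4, 1, 5], r−c [-1, -4, 0, -3, 1, 5, 2], r+c [3, 8, 6, 11, 9, 7, 12] are all distinct, so no two queens attack.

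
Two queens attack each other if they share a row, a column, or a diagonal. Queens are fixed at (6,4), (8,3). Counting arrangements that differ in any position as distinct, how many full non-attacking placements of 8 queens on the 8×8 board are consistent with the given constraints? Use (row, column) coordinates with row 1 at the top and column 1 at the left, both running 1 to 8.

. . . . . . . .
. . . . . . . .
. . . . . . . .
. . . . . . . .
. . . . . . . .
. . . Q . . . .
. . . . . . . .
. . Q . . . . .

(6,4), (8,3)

Branch on row 1: col 1 → 1; col 2 → 1; col 5 → 1; col 6 → 0; col 7 → 0; col 8 → 0.
Sum: 1 + 1 + 1 + 0 + 0 + 0 = 3.

3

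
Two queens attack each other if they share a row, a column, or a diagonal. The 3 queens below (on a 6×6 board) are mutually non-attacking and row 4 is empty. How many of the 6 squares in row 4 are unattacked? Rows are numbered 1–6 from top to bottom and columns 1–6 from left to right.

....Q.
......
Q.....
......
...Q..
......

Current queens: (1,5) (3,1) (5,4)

1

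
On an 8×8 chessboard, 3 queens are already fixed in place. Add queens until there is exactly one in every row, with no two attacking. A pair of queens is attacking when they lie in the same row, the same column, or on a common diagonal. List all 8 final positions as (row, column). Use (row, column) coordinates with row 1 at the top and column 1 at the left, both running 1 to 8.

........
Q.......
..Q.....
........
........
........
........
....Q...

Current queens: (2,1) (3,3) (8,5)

Row 1: attacked by (2,1)→{1,2}; (3,3)→{1,3,5}; (8,5)→{5}. Safe: 4, 6, 7, 8. Place at column 7.
Row 4: attacked by (1,7)→{4,7}; (2,1)→{1,3}; (3,3)→{2,3,4}; (8,5)→{1,5}. Safe: 6, 8. Place at column 8.
Row 5: attacked by (1,7)→{3,7}; (2,1)→{1,4}; (3,3)→{1,3,5}; (4,8)→{7,8}; (8,5)→{2,5,8}. Safe: 6. Place at column 6.
Row 6: attacked by (1,7)→{2,7}; (2,1)→{1,5}; (3,3)→{3,6}; (4,8)→{6,8}; (5,6)→{5,6,7}; (8,5)→{3,5,7}. Safe: 4. Place at column 4.
Row 7: attacked by (1,7)→{1,7}; (2,1)→{1,6}; (3,3)→{3,7}; (4,8)→{5,8}; (5,6)→{4,6,8}; (6,4)→{3,4,5}; (8,5)→{4,5,6}. Safe: 2. Place at column 2.
Columns [7, 1, 3, 8, 6, 4, 2, 5], r−c [-6, 1, 0, -4, -1, 2, 5, 3], r+c [8, 3, 6, 12, 11, 10, 9, 13] are all distinct, so no two queens attack.

(1,7) (2,1) (3,3) (4,8) (5,6) (6,4) (7,2) (8,5)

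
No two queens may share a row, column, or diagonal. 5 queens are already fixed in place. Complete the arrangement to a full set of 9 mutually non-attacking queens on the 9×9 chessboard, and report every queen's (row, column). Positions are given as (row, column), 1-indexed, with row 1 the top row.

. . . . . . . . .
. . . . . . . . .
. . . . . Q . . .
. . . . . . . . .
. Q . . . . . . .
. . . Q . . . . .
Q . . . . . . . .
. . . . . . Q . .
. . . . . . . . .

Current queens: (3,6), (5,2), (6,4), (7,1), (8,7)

Row 1: attacked by (3,6)→{4,6,8}; (5,2)→{2,6}; (6,4)→{4,9}; (7,1)→{1,7}; (8,7)→{7}. Safe: 3, 5. Place at column 3.
Row 2: attacked by (1,3)→{2,3,4}; (3,6)→{5,6,7}; (5,2)→{2,5}; (6,4)→{4,8}; (7,1)→{1,6}; (8,7)→{1,7}. Safe: 9. Place at column 9.
Row 4: attacked by (1,3)→{3,6}; (2,9)→{7,9}; (3,6)→{5,6,7}; (5,2)→{1,2,3}; (6,4)→{2,4,6}; (7,1)→{1,4}; (8,7)→{3,7}. Safe: 8. Place at column 8.
Row 9: attacked by (1,3)→{3}; (2,9)→{2,9}; (3,6)→{6}; (4,8)→{3,8}; (5,2)→{2,6}; (6,4)→{1,4,7}; (7,1)→{1,3}; (8,7)→{6,7,8}. Safe: 5. Place at column 5.
Columns [3, 9, 6, 8, 2, 4, 1, 7, 5], r−c [-2, -7, -3, -4, 3, 2, 6, 1, 4], r+c [4, 11, 9, 12, 7, 10, 8, 15, 14] are all distinct, so no two queens attack.

(1,3) (2,9) (3,6) (4,8) (5,2) (6,4) (7,1) (8,7) (9,5)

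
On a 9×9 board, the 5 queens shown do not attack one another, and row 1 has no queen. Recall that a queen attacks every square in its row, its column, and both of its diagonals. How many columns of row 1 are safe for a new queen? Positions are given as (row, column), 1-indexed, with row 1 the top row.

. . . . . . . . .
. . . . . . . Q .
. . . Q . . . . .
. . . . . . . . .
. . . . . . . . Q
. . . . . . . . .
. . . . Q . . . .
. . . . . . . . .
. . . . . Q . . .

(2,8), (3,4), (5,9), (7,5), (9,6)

2

(2,8) attacks row 1 at column 8 and diagonals 7, 9.
(3,4) attacks row 1 at column 4 and diagonals 2, 6.
(5,9) attacks row 1 at column 9 and diagonals 5.
(7,5) attacks row 1 at column 5.
(9,6) attacks row 1 at column 6.
Attacked columns: {2, 4, 5, 6, 7, 8, 9}. Safe: {1, 3}.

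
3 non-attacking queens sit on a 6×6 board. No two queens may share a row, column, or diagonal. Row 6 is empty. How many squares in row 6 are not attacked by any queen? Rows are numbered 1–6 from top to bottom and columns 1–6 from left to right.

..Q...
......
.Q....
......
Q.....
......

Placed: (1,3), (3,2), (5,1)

2

(1,3) attacks row 6 at column 3.
(3,2) attacks row 6 at column 2 and diagonals 5.
(5,1) attacks row 6 at column 1 and diagonals 2.
Attacked columns: {1, 2, 3, 5}. Safe: {4, 6}.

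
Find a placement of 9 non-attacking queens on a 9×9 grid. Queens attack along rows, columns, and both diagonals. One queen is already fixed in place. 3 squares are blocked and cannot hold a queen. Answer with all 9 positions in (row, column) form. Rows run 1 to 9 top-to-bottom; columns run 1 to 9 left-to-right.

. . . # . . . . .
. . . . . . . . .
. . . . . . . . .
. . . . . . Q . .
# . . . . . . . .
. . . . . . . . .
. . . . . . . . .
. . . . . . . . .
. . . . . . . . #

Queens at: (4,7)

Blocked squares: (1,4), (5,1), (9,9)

Row 1: attacked by (4,7)→{4,7}. Blocked: 4. Safe: 1, 2, 3, 5, 6, 8, 9. Place at column 9.
Row 2: attacked by (1,9)→{8,9}; (4,7)→{5,7,9}. Safe: 1, 2, 3, 4, 6. Place at column 6.
Row 3: attacked by (1,9)→{7,9}; (2,6)→{5,6,7}; (4,7)→{6,7,8}. Safe: 1, 2, 3, 4. Place at column 3.
Row 5: attacked by (1,9)→{5,9}; (2,6)→{3,6,9}; (3,3)→{1,3,5}; (4,7)→{6,7,8}. Blocked: 1. Safe: 2, 4. Place at column 2.
Row 6: attacked by (1,9)→{4,9}; (2,6)→{2,6}; (3,3)→{3,6}; (4,7)→{5,7,9}; (5,2)→{1,2,3}. Safe: 8. Place at column 8.
Row 7: attacked by (1,9)→{3,9}; (2,6)→{1,6}; (3,3)→{3,7}; (4,7)→{4,7}; (5,2)→{2,4}; (6,8)→{7,8,9}. Safe: 5. Place at column 5.
Row 8: attacked by (1,9)→{2,9}; (2,6)→{6}; (3,3)→{3,8}; (4,7)→{3,7}; (5,2)→{2,5}; (6,8)→{6,8}; (7,5)→{4,5,6}. Safe: 1. Place at column 1.
Row 9: attacked by (1,9)→{1,9}; (2,6)→{6}; (3,3)→{3,9}; (4,7)→{2,7}; (5,2)→{2,6}; (6,8)→{5,8}; (7,5)→{3,5,7}; (8,1)→{1,2}. Blocked: 9. Safe: 4. Place at column 4.
Columns [9, 6, 3, 7, 2, 8, 5, 1, 4], r−c [-8, -4, 0, -3, 3, -2, 2, 7, 5], r+c [10, 8, 6, 11, 7, 14, 12, 9, 13] are all distinct, so no two queens attack.

(1,9) (2,6) (3,3) (4,7) (5,2) (6,8) (7,5) (8,1) (9,4)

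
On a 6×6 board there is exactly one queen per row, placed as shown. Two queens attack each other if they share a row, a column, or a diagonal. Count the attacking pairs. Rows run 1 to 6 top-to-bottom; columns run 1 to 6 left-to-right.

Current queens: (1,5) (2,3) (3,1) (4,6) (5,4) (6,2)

All columns are distinct and no two queens satisfy |Δrow| = |Δcol|, so no pair attacks.

0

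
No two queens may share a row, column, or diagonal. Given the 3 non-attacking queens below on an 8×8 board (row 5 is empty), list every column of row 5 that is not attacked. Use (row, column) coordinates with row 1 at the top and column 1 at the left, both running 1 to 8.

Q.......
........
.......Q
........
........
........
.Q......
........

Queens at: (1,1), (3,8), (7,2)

(1,1) attacks row 5 at column 1 and diagonals 5.
(3,8) attacks row 5 at column 8 and diagonals 6.
(7,2) attacks row 5 at column 2 and diagonals 4.
Attacked columns: {1, 2, 4, 5, 6, 8}. Safe: {3, 7}.

columns 3, 7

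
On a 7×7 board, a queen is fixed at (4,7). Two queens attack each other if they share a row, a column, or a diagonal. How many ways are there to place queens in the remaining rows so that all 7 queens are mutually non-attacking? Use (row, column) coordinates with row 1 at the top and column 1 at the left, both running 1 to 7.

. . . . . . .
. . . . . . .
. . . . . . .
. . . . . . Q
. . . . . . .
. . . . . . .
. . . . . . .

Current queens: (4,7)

6

Branch on row 1: col 1 → 1; col 2 → 2; col 3 → 0; col 5 → 1; col 6 → 2.
Sum: 1 + 2 + 0 + 1 + 2 = 6.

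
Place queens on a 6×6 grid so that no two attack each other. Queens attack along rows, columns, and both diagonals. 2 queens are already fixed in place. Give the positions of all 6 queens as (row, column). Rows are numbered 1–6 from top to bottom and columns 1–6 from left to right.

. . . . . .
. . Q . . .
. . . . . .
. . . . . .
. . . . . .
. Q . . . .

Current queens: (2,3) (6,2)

(1,5) (2,3) (3,1) (4,6) (5,4) (6,2)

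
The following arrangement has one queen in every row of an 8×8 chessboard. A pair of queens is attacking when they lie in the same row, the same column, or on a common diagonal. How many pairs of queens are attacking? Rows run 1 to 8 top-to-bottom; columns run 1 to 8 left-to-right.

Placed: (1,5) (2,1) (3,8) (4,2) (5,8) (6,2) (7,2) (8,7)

6

Same column: (3,8)–(5,8) (column 8); (4,2)–(6,2) (column 2); (4,2)–(7,2) (column 2); (6,2)–(7,2) (column 2).
Same diagonal: (1,5)–(4,2) (|1−4| = |5−2| = 3); (2,1)–(8,7) (|2−8| = |1−7| = 6).
Total attacking pairs: 6.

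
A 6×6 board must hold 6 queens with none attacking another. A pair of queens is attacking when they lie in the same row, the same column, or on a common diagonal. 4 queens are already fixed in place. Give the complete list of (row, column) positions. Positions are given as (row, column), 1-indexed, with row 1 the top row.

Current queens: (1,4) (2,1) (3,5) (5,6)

(1,4) (2,1) (3,5) (4,2) (5,6) (6,3)

Row 4: attacked by (1,4)→{1,4}; (2,1)→{1,3}; (3,5)→{4,5,6}; (5,6)→{5,6}. Safe: 2. Place at column 2.
Row 6: attacked by (1,4)→{4}; (2,1)→{1,5}; (3,5)→{2,5}; (4,2)→{2,4}; (5,6)→{5,6}. Safe: 3. Place at column 3.
Columns [4, 1, 5, 2, 6, 3], r−c [-3, 1, -2, 2, -1, 3], r+c [5, 3, 8, 6, 11, 9] are all distinct, so no two queens attack.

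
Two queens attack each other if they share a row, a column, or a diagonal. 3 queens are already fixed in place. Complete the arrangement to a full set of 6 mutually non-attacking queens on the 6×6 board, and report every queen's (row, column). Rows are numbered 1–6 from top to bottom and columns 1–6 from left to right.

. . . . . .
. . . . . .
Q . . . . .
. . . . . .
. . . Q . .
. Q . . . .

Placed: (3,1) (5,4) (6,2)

Row 1: attacked by (3,1)→{1,3}; (5,4)→{4}; (6,2)→{2}. Safe: 5, 6. Place at column 5.
Row 2: attacked by (1,5)→{4,5,6}; (3,1)→{1,2}; (5,4)→{1,4}; (6,2)→{2,6}. Safe: 3. Place at column 3.
Row 4: attacked by (1,5)→{2,5}; (2,3)→{1,3,5}; (3,1)→{1,2}; (5,4)→{3,4,5}; (6,2)→{2,4}. Safe: 6. Place at column 6.
Columns [5, 3, 1, 6, 4, 2], r−c [-4, -1, 2, -2, 1, 4], r+c [6, 5, 4, 10, 9, 8] are all distinct, so no two queens attack.

(1,5) (2,3) (3,1) (4,6) (5,4) (6,2)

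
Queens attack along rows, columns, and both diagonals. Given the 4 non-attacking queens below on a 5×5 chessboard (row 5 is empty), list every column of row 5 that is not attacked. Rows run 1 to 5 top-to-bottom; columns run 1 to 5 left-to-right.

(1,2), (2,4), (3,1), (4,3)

columns 5

(1,2) attacks row 5 at column 2.
(2,4) attacks row 5 at column 4 and diagonals 1.
(3,1) attacks row 5 at column 1 and diagonals 3.
(4,3) attacks row 5 at column 3 and diagonals 2, 4.
Attacked columns: {1, 2, 3, 4}. Safe: {5}.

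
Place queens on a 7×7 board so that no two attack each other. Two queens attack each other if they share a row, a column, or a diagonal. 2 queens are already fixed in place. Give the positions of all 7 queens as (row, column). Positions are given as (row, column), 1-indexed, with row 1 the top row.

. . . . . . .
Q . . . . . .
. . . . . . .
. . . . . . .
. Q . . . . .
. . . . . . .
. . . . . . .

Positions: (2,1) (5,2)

(1,5) (2,1) (3,6) (4,4) (5,2) (6,7) (7,3)

Row 1: attacked by (2,1)→{1,2}; (5,2)→{2,6}. Safe: 3, 4, 5, 7. Place at column 5.
Row 3: attacked by (1,5)→{3,5,7}; (2,1)→{1,2}; (5,2)→{2,4}. Safe: 6. Place at column 6.
Row 4: attacked by (1,5)→{2,5}; (2,1)→{1,3}; (3,6)→{5,6,7}; (5,2)→{1,2,3}. Safe: 4. Place at column 4.
Row 6: attacked by (1,5)→{5}; (2,1)→{1,5}; (3,6)→{3,6}; (4,4)→{2,4,6}; (5,2)→{1,2,3}. Safe: 7. Place at column 7.
Row 7: attacked by (1,5)→{5}; (2,1)→{1,6}; (3,6)→{2,6}; (4,4)→{1,4,7}; (5,2)→{2,4}; (6,7)→{6,7}. Safe: 3. Place at column 3.
Columns [5, 1, 6, 4, 2, 7, 3], r−c [-4, 1, -3, 0, 3, -1, 4], r+c [6, 3, 9, 8, 7, 13, 10] are all distinct, so no two queens attack.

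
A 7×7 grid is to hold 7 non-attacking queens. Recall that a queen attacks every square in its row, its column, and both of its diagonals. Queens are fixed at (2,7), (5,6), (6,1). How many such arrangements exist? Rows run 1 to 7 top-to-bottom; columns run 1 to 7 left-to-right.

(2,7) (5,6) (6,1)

Branch on row 1: col 3 → 1; col 4 → 1; col 5 → 1.
Sum: 1 + 1 + 1 = 3.

3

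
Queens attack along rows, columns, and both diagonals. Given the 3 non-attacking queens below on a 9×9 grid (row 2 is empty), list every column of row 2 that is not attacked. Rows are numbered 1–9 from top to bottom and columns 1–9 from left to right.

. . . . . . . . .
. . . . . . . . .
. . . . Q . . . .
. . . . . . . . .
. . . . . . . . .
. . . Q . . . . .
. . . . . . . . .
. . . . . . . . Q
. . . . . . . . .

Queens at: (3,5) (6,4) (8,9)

(3,5) attacks row 2 at column 5 and diagonals 4, 6.
(6,4) attacks row 2 at column 4 and diagonals 8.
(8,9) attacks row 2 at column 9 and diagonals 3.
Attacked columns: {3, 4, 5, 6, 8, 9}. Safe: {1, 2, 7}.

columns 1, 2, 7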